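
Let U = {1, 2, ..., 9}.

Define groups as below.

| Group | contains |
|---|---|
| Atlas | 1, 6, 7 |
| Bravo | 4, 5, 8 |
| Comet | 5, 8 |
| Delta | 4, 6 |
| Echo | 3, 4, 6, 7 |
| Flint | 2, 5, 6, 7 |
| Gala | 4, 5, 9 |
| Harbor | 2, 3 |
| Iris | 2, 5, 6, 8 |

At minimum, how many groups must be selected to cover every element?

4

Take {Atlas, Gala, Harbor, Iris}. Their union is {1, 2, 3, 4, 5, 6, 7, 8, 9}, which is all 9 elements.
No 3 of the 9 groups cover everything (all 84 combinations miss at least one element), so 4 is optimal.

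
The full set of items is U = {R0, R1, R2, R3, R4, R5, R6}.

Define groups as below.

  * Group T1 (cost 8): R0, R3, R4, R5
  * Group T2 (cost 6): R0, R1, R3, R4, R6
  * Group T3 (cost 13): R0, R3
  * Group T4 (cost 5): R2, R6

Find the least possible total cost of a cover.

T1, T2, T4 together cover every item (T1 ∪ T2 ∪ T4 = {R0, R1, R2, R3, R4, R5, R6}); total cost 8 + 6 + 5 = 19.
No covering selection has total cost below 19.

19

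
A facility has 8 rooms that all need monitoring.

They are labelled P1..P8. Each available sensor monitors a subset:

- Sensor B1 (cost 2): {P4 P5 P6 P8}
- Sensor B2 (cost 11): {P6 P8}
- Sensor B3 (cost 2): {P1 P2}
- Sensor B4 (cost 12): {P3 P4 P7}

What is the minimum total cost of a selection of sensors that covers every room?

16

B1, B3, B4 together cover every room (B1 ∪ B3 ∪ B4 = {P1, P2, P3, P4, P5, P6, P7, P8}); total cost 2 + 2 + 12 = 16.
No covering selection has total cost below 16.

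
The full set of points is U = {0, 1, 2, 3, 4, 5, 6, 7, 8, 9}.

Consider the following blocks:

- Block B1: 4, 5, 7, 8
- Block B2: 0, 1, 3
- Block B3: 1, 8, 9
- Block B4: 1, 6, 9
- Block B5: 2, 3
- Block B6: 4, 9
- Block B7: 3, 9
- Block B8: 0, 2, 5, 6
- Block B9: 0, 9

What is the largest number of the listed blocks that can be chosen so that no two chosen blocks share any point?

B1, B4, B5 are pairwise disjoint (B1={4,5,7,8}; B4={1,6,9}; B5={2,3}).
Every remaining block overlaps one of these, and no 4 of the listed blocks are pairwise disjoint, so 3 is the maximum.

3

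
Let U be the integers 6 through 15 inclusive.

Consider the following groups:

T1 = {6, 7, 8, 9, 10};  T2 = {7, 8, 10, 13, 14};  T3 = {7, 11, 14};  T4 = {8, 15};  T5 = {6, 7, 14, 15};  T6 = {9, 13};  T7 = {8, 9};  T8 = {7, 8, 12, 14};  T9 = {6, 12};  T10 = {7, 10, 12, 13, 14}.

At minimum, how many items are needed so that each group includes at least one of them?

4

Take H = {8, 12, 13, 14}. Each listed group contains at least one of these, so H is a hitting set of size 4.
The groups T3, T4, T6, T9 are pairwise disjoint, so any hitting set needs a separate item for each — at least 4. Hence 4 is optimal.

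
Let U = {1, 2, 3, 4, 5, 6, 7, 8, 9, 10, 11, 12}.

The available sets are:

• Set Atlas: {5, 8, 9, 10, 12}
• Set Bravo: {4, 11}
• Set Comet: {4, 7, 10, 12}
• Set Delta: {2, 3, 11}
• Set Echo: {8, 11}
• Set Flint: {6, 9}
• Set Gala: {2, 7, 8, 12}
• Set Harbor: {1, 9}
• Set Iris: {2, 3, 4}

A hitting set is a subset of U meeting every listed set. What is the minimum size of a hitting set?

4

The 4 points {2, 4, 9, 11} hit every set.
No choice of 3 points meets every set, so 4 is the minimum.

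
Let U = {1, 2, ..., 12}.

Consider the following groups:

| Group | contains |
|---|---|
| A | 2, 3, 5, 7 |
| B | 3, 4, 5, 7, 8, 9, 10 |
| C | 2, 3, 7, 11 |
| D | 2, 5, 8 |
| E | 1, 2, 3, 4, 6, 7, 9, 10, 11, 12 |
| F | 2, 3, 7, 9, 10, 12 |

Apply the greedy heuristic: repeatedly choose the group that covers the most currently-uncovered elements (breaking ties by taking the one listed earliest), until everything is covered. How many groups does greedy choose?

2

Greedy: pick E (covers 10 new) → pick B (covers 2 new). Total picks: 2.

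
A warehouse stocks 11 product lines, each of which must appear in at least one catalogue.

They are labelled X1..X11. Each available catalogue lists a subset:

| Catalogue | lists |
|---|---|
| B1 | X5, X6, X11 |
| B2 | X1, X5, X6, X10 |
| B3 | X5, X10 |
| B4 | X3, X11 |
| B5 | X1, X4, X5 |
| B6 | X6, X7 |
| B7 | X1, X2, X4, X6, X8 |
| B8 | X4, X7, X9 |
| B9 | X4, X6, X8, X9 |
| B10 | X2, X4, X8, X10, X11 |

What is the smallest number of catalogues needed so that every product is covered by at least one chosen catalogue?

B3 and B4 and B7 and B8 together: B3 ∪ B4 ∪ B7 ∪ B8 = {X1, X2, X3, X4, X5, X6, X7, X8, X9, X10, X11} — every product is covered.
No 3 of the 10 catalogues cover everything (all 120 combinations miss at least one product), so 4 is optimal.

4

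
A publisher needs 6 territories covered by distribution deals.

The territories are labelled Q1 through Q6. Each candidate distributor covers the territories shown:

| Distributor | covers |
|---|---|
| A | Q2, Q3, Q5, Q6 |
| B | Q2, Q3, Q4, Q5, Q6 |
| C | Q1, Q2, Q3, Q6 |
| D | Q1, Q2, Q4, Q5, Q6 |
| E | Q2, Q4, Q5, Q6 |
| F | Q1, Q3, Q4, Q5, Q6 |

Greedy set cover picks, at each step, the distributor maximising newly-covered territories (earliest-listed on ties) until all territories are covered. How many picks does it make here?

Greedy: pick B (covers 5 new) → pick C (covers 1 new). Total picks: 2.

2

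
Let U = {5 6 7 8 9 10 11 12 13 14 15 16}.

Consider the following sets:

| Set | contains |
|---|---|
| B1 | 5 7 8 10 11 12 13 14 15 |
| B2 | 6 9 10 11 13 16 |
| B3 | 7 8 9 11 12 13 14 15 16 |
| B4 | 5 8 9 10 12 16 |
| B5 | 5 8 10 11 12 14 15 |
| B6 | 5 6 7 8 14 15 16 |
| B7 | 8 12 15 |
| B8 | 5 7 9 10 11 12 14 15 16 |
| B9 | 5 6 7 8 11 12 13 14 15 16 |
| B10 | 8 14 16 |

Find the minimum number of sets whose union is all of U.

B8 and B9 together: B8 ∪ B9 = {5, 6, 7, 8, 9, 10, 11, 12, 13, 14, 15, 16} — every item is covered.
No single set has all 12 items (the largest, B9, has 10), so 2 is optimal.

2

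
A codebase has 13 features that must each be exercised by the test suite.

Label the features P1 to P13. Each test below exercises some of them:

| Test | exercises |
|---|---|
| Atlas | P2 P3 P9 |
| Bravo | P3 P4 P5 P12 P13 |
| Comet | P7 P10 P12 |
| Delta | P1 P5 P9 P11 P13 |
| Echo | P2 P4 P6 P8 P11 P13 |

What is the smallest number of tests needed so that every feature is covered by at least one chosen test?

4

Atlas and Comet and Delta and Echo together: Atlas ∪ Comet ∪ Delta ∪ Echo = {P1, P2, P3, P4, P5, P6, P7, P8, P9, P10, P11, P12, P13} — every feature is covered.
Only Echo contains P6, so Echo is forced; the remaining 7 features need at least 3 more tests (each remaining test adds at most 3) — so at least 4 tests are needed, and 4 is optimal.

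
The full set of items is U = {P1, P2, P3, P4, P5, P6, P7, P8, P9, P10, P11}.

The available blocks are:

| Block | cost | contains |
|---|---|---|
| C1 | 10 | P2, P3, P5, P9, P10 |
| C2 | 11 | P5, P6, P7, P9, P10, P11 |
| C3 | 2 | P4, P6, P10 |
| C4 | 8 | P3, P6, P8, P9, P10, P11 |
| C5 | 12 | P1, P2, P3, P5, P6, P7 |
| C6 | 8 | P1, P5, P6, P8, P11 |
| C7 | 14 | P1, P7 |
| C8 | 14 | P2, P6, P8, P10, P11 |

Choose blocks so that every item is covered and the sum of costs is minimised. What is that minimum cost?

C3, C4, C5 together cover every item (C3 ∪ C4 ∪ C5 = {P1, P2, P3, P4, P5, P6, P7, P8, P9, P10, P11}); total cost 2 + 8 + 12 = 22.
No covering selection has total cost below 22.

22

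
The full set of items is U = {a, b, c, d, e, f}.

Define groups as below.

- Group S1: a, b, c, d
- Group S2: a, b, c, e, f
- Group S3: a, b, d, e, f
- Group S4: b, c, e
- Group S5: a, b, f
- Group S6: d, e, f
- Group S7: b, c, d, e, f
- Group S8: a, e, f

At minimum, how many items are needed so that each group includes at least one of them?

H = {b, e} meets every group (each contains at least one member of H), and |H| = 2.
No single item lies in every group, so at least 2 are needed and 2 is optimal.

2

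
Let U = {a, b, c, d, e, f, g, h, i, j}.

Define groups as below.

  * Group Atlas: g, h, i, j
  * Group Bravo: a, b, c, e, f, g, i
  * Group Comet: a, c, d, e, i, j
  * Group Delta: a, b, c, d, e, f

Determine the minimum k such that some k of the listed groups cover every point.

Atlas and Delta cover everything between them: the union {a, b, c, d, e, f, g, h, i, j} is all of U.
No single group has all 10 points (the largest, Bravo, has 7), so 2 is optimal.

2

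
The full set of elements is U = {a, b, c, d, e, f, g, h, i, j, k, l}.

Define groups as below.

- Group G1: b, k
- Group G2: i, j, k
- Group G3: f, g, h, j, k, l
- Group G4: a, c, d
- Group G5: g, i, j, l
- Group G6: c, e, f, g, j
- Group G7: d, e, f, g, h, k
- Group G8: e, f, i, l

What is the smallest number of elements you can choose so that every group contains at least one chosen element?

3

T = {c, k, l} meets every group (each contains at least one member of T), and |T| = 3.
The groups G1, G4, G8 are pairwise disjoint, so any hitting set needs a separate element for each — at least 3. Hence 3 is optimal.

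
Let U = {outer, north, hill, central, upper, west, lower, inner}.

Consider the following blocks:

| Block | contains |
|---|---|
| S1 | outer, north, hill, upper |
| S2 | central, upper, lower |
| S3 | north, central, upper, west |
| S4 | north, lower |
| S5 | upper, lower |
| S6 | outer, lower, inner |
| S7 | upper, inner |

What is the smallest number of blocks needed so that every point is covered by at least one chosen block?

S1, S3, and S6 cover everything between them: the union {outer, north, hill, central, upper, west, lower, inner} is all of U.
Only S1 contains hill, so S1 is forced; the remaining 4 points need at least 2 more blocks (each remaining block adds at most 2) — so at least 3 blocks are needed, and 3 is optimal.

3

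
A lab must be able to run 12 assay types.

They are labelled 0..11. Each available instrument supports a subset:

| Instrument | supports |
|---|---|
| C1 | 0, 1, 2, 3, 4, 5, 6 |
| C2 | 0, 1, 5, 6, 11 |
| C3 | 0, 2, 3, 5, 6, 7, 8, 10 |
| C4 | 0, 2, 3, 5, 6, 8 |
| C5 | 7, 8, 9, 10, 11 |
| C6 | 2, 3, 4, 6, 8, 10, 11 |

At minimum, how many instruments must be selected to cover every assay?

Take {C1, C5}. Their union is {0, 1, 2, 3, 4, 5, 6, 7, 8, 9, 10, 11}, which is all 12 assays.
No single instrument has all 12 assays (the largest, C3, has 8), so 2 is optimal.

2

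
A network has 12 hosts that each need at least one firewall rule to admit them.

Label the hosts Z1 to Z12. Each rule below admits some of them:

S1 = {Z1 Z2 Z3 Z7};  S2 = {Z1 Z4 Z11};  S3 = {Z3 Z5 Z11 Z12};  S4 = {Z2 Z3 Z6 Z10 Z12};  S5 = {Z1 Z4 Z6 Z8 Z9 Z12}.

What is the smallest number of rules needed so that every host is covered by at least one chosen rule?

Take {S1, S3, S4, S5}. Their union is {Z1, Z2, Z3, Z4, Z5, Z6, Z7, Z8, Z9, Z10, Z11, Z12}, which is all 12 hosts.
No 3 of the 5 rules cover everything (all 10 combinations miss at least one host), so 4 is optimal.

4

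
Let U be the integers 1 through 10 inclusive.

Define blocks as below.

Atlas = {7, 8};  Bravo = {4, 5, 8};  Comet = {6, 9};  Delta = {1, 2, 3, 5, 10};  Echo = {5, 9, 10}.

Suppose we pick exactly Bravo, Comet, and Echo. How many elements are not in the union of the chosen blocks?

4

Union of Bravo, Comet, Echo = {4, 5, 6, 8, 9, 10}.
Not covered: 1, 2, 3, 7 — 4 elements.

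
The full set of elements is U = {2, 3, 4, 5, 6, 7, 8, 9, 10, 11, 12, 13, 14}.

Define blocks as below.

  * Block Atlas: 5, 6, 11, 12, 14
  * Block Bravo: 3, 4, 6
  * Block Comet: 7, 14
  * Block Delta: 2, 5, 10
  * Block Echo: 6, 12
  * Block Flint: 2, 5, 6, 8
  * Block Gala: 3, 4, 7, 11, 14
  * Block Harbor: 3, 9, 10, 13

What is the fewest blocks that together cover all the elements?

4

Echo and Flint and Gala and Harbor together: Echo ∪ Flint ∪ Gala ∪ Harbor = {2, 3, 4, 5, 6, 7, 8, 9, 10, 11, 12, 13, 14} — every element is covered.
No 3 of the 8 blocks cover everything (all 56 combinations miss at least one element), so 4 is optimal.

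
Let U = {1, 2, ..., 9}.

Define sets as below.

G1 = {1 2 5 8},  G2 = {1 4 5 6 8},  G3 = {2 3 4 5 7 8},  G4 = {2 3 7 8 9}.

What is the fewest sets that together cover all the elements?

G2 and G4 together: G2 ∪ G4 = {1, 2, 3, 4, 5, 6, 7, 8, 9} — every element is covered.
No single set has all 9 elements (the largest, G3, has 6), so 2 is optimal.

2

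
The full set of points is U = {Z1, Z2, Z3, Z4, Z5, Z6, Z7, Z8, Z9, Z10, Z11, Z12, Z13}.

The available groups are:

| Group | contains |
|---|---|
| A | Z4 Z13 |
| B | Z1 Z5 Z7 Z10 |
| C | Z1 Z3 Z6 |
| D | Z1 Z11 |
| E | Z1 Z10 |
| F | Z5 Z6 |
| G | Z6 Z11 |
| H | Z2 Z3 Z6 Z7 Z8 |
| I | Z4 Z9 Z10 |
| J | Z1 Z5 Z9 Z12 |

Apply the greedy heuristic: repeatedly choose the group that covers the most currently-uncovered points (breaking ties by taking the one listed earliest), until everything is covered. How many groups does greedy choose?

Greedy: pick H (covers 5 new) → pick J (covers 4 new) → pick A (covers 2 new) → pick B (covers 1 new) → pick D (covers 1 new). Total picks: 5.

5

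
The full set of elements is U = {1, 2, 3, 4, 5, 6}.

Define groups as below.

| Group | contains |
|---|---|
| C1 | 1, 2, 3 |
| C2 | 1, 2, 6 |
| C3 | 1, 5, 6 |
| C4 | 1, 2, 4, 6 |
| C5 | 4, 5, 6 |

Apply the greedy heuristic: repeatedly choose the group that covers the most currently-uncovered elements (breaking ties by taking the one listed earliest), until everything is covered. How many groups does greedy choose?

3

Greedy: pick C4 (covers 4 new) → pick C1 (covers 1 new) → pick C3 (covers 1 new). Total picks: 3.
(The true minimum cover uses only 2 groups, so greedy is not optimal here.)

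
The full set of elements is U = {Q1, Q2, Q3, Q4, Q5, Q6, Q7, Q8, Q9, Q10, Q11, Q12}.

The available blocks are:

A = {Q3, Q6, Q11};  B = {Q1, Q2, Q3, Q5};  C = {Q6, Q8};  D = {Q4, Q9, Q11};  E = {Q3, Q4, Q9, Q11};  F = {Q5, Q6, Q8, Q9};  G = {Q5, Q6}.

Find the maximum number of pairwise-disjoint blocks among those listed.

B, C, D are pairwise disjoint (B={Q1,Q2,Q3,Q5}; C={Q6,Q8}; D={Q4,Q9,Q11}).
Every remaining block overlaps one of these, and no 4 of the listed blocks are pairwise disjoint, so 3 is the maximum.

3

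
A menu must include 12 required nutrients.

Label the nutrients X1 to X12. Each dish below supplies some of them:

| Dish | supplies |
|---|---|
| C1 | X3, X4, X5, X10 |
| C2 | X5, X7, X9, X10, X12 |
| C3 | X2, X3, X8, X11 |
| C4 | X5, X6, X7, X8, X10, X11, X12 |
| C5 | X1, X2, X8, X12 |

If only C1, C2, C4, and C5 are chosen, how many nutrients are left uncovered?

Union of C1, C2, C4, C5 = {X1, X2, X3, X4, X5, X6, X7, X8, X9, X10, X11, X12} — that's every nutrient, so 0 are uncovered.

0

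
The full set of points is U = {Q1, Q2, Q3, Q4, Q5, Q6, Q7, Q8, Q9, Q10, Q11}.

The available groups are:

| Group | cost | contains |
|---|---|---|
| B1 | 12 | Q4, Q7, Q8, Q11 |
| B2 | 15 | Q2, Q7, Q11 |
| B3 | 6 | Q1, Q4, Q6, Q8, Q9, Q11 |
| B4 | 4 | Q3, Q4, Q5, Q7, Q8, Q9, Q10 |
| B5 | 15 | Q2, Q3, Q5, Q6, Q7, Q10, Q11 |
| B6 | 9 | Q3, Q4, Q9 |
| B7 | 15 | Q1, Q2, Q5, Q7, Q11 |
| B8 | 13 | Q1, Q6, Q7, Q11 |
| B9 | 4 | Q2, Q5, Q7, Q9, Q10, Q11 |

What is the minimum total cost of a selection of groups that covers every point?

14

B3, B4, B9 together cover every point (B3 ∪ B4 ∪ B9 = {Q1, Q2, Q3, Q4, Q5, Q6, Q7, Q8, Q9, Q10, Q11}); total cost 6 + 4 + 4 = 14.
No covering selection has total cost below 14.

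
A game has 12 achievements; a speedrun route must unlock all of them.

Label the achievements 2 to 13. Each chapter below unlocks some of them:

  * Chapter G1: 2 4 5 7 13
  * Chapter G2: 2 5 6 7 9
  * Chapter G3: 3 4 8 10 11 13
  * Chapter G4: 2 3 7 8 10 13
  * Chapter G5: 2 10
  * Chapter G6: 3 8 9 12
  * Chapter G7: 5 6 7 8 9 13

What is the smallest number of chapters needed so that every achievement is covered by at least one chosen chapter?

Take {G2, G3, G6}. Their union is {2, 3, 4, 5, 6, 7, 8, 9, 10, 11, 12, 13}, which is all 12 achievements.
Only G3 contains 11, so G3 is forced; the remaining 6 achievements need at least 2 more chapters (each remaining chapter adds at most 5) — so at least 3 chapters are needed, and 3 is optimal.

3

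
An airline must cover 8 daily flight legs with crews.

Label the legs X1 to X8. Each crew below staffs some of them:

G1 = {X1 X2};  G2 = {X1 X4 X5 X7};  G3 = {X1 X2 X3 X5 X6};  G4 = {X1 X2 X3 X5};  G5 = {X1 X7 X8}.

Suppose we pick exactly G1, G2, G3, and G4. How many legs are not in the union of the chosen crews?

1

Union of G1, G2, G3, G4 = {X1, X2, X3, X4, X5, X6, X7}.
Not covered: X8 — 1 leg.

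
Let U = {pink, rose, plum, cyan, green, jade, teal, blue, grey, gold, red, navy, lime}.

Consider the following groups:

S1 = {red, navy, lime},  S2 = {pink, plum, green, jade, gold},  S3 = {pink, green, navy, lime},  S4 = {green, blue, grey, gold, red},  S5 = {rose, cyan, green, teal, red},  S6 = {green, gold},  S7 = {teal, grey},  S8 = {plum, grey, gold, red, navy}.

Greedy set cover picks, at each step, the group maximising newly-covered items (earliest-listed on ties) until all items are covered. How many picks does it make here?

Greedy: pick S2 (covers 5 new) → pick S5 (covers 4 new) → pick S1 (covers 2 new) → pick S4 (covers 2 new). Total picks: 4.

4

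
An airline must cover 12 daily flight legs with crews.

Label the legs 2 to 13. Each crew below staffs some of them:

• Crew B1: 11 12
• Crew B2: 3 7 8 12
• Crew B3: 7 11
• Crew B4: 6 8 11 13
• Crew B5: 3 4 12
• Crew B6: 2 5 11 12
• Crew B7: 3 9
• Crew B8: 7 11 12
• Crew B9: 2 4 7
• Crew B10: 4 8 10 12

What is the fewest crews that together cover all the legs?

5

B4 and B6 and B7 and B9 and B10 together: B4 ∪ B6 ∪ B7 ∪ B9 ∪ B10 = {2, 3, 4, 5, 6, 7, 8, 9, 10, 11, 12, 13} — every leg is covered.
No 4 of the 10 crews cover everything (all 210 combinations miss at least one leg), so 5 is optimal.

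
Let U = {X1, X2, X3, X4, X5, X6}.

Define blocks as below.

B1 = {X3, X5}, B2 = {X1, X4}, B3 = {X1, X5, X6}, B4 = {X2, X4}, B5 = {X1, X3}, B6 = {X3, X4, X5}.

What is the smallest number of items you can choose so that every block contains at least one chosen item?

3

H = {X3, X4, X5} meets every block (each contains at least one member of H), and |H| = 3.
No choice of 2 items meets every block, so 3 is the minimum.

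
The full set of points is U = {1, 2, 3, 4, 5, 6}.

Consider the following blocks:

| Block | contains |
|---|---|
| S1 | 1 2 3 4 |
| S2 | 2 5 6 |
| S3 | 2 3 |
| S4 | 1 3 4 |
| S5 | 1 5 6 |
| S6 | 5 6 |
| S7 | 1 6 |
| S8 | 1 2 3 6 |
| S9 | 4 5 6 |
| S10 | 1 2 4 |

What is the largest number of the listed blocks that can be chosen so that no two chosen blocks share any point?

2

S4, S6 are pairwise disjoint (S4={1,3,4}; S6={5,6}).
Every remaining block overlaps one of these, and no 3 of the listed blocks are pairwise disjoint, so 2 is the maximum.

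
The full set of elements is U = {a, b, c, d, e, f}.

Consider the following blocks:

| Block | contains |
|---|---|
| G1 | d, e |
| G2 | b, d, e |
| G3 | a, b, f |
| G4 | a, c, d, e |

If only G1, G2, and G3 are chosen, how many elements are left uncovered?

1

Union of G1, G2, G3 = {a, b, d, e, f}.
Not covered: c — 1 element.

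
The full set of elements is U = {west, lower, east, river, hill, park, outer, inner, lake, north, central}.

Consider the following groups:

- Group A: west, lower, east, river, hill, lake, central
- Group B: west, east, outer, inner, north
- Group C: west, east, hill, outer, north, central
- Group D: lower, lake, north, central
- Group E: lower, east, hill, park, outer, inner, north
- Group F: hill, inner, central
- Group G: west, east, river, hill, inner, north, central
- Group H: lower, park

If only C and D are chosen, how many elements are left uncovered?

3

Union of C, D = {west, lower, east, hill, outer, lake, north, central}.
Not covered: river, park, inner — 3 elements.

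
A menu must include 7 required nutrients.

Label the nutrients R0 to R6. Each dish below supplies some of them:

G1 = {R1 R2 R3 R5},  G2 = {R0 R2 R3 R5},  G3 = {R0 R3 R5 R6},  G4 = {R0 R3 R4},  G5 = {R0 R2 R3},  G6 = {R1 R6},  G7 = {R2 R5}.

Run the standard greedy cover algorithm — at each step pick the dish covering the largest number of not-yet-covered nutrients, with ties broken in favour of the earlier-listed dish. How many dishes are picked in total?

Greedy: pick G1 (covers 4 new) → pick G3 (covers 2 new) → pick G4 (covers 1 new). Total picks: 3.

3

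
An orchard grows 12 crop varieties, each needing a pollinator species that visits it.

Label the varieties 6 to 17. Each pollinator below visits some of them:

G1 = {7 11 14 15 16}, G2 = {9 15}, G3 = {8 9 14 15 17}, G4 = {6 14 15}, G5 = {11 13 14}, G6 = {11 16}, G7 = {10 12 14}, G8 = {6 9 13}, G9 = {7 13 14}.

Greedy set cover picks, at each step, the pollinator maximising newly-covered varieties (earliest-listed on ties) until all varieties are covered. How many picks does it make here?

4

Greedy: pick G1 (covers 5 new) → pick G3 (covers 3 new) → pick G7 (covers 2 new) → pick G8 (covers 2 new). Total picks: 4.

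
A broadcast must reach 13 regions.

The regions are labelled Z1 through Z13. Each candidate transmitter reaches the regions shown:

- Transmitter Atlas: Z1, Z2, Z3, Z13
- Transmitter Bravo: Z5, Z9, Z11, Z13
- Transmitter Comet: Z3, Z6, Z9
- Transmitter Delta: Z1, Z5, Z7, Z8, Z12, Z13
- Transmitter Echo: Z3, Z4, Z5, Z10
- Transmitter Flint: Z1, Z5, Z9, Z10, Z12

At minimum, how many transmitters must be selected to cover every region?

Atlas and Bravo and Comet and Delta and Echo together: Atlas ∪ Bravo ∪ Comet ∪ Delta ∪ Echo = {Z1, Z2, Z3, Z4, Z5, Z6, Z7, Z8, Z9, Z10, Z11, Z12, Z13} — every region is covered.
No 4 of the 6 transmitters cover everything (all 15 combinations miss at least one region), so 5 is optimal.

5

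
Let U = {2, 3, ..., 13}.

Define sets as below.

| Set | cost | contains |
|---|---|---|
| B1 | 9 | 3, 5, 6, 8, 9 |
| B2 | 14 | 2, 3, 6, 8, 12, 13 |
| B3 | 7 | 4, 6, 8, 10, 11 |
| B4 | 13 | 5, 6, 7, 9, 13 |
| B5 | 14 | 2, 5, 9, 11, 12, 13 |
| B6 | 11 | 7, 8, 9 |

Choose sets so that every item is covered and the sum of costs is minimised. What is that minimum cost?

34

B2, B3, B4 together cover every item (B2 ∪ B3 ∪ B4 = {2, 3, 4, 5, 6, 7, 8, 9, 10, 11, 12, 13}); total cost 14 + 7 + 13 = 34.
The greedy pick B3, B5, B1, B6 costs 41; no covering selection beats 34.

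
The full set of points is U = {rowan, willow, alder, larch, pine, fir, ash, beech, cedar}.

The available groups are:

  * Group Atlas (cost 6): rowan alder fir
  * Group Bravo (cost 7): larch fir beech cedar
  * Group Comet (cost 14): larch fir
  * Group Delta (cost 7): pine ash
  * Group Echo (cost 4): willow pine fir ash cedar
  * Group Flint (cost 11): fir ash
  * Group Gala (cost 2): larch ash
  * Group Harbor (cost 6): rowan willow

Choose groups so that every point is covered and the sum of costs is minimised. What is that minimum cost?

17

Atlas, Bravo, Echo together cover every point (Atlas ∪ Bravo ∪ Echo = {rowan, willow, alder, larch, pine, fir, ash, beech, cedar}); total cost 6 + 7 + 4 = 17.
The greedy pick Echo, Gala, Atlas, Bravo costs 19; no covering selection beats 17.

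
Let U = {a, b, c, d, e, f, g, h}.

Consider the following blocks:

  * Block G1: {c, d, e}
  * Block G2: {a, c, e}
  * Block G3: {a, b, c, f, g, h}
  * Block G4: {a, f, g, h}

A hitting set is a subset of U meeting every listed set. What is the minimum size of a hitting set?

2

T = {c, h} meets every block (each contains at least one member of T), and |T| = 2.
The blocks G1, G4 are pairwise disjoint, so any hitting set needs a separate element for each — at least 2. Hence 2 is optimal.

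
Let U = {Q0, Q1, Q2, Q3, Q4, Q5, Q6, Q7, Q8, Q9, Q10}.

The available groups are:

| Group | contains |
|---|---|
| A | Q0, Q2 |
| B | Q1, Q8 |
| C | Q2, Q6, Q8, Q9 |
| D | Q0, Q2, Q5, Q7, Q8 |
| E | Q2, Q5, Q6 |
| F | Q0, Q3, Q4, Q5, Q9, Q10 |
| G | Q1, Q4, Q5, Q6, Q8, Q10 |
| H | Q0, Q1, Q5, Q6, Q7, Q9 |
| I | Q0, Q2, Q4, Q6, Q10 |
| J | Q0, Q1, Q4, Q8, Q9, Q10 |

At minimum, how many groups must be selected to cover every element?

D and F and G together: D ∪ F ∪ G = {Q0, Q1, Q2, Q3, Q4, Q5, Q6, Q7, Q8, Q9, Q10} — every element is covered.
Only F contains Q3, so F is forced; the remaining 5 elements need at least 2 more groups (each remaining group adds at most 3) — so at least 3 groups are needed, and 3 is optimal.

3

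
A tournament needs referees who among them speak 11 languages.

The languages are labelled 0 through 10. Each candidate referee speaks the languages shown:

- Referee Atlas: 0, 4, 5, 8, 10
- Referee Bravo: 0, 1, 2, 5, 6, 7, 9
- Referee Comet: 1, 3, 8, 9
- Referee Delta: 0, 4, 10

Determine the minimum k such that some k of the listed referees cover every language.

3

Bravo and Comet and Delta together: Bravo ∪ Comet ∪ Delta = {0, 1, 2, 3, 4, 5, 6, 7, 8, 9, 10} — every language is covered.
Only Bravo contains 2, so Bravo is forced; the remaining 4 languages need at least 2 more referees (each remaining referee adds at most 3) — so at least 3 referees are needed, and 3 is optimal.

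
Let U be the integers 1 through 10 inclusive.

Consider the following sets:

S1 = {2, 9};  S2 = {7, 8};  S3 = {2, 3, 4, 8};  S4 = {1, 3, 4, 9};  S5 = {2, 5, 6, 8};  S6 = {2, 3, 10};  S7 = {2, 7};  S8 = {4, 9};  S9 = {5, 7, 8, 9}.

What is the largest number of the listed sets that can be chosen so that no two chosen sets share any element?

S2, S6, S8 are pairwise disjoint (S2={7,8}; S6={2,3,10}; S8={4,9}).
Every remaining set overlaps one of these, and no 4 of the listed sets are pairwise disjoint, so 3 is the maximum.

3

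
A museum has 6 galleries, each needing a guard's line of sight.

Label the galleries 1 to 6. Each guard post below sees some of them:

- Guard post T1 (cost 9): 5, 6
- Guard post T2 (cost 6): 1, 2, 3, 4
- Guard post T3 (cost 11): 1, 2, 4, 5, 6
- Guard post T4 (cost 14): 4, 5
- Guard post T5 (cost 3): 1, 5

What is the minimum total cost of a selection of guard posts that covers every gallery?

15

T1, T2 together cover every gallery (T1 ∪ T2 = {1, 2, 3, 4, 5, 6}); total cost 9 + 6 = 15.
The greedy pick T2, T5, T1 costs 18; no covering selection beats 15.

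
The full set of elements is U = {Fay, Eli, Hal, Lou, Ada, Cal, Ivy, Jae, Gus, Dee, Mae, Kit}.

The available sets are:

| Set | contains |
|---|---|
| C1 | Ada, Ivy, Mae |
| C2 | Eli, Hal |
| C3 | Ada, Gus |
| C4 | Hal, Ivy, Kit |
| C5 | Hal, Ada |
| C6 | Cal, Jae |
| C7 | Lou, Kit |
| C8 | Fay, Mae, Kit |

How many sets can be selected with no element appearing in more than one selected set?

4

C2, C3, C6, C8 are pairwise disjoint (C2={Eli,Hal}; C3={Ada,Gus}; C6={Cal,Jae}; C8={Fay,Mae,Kit}).
Every remaining set overlaps one of these, and no 5 of the listed sets are pairwise disjoint, so 4 is the maximum.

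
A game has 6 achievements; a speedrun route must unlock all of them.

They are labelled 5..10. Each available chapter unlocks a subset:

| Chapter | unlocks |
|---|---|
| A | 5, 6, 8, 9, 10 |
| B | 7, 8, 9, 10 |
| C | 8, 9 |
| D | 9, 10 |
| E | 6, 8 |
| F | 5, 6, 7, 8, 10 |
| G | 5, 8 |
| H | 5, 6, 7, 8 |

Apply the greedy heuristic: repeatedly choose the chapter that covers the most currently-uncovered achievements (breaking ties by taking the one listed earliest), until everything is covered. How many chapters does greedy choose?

2

Greedy: pick A (covers 5 new) → pick B (covers 1 new). Total picks: 2.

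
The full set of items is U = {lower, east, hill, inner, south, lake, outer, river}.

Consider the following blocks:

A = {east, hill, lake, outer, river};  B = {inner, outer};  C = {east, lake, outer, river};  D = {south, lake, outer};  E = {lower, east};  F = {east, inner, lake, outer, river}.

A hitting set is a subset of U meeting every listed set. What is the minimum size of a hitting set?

H = {lower, outer} meets every block (each contains at least one member of H), and |H| = 2.
The blocks D, E are pairwise disjoint, so any hitting set needs a separate item for each — at least 2. Hence 2 is optimal.

2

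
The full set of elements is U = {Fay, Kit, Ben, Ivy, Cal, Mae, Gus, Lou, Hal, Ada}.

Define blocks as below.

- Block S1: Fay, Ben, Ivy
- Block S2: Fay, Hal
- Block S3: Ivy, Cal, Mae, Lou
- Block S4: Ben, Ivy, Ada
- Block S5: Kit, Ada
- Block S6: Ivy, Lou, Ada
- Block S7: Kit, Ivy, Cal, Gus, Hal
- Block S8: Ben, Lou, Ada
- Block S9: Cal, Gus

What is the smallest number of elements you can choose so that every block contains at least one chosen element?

Take H = {Fay, Cal, Ada}. Each listed block contains at least one of these, so H is a hitting set of size 3.
The blocks S2, S8, S9 are pairwise disjoint, so any hitting set needs a separate element for each — at least 3. Hence 3 is optimal.

3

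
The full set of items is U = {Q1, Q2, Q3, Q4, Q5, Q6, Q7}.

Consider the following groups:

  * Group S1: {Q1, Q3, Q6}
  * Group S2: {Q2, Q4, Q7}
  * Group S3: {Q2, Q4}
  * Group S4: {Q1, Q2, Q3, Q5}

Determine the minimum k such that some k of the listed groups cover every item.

3

Take {S1, S2, S4}. Their union is {Q1, Q2, Q3, Q4, Q5, Q6, Q7}, which is all 7 items.
Only S4 contains Q5, so S4 is forced; the remaining 3 items need at least 2 more groups (each remaining group adds at most 2) — so at least 3 groups are needed, and 3 is optimal.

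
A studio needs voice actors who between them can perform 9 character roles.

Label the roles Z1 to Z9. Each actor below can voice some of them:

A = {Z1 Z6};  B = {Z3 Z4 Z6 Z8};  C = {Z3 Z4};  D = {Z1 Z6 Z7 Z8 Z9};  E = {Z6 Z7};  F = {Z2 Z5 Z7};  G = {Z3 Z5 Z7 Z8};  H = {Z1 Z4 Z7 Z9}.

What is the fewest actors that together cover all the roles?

C and D and F together: C ∪ D ∪ F = {Z1, Z2, Z3, Z4, Z5, Z6, Z7, Z8, Z9} — every role is covered.
Only F contains Z2, so F is forced; the remaining 6 roles need at least 2 more actors (each remaining actor adds at most 4) — so at least 3 actors are needed, and 3 is optimal.

3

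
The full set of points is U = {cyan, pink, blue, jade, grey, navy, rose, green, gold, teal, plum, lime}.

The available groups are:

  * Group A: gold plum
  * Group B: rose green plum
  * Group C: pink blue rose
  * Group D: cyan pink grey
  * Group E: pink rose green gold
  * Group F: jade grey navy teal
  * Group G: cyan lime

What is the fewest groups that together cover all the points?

B and C and E and F and G together: B ∪ C ∪ E ∪ F ∪ G = {cyan, pink, blue, jade, grey, navy, rose, green, gold, teal, plum, lime} — every point is covered.
No 4 of the 7 groups cover everything (all 35 combinations miss at least one point), so 5 is optimal.

5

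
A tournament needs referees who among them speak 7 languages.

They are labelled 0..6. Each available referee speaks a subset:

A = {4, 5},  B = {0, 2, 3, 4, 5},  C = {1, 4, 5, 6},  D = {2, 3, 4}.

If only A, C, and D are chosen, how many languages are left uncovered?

Union of A, C, D = {1, 2, 3, 4, 5, 6}.
Not covered: 0 — 1 language.

1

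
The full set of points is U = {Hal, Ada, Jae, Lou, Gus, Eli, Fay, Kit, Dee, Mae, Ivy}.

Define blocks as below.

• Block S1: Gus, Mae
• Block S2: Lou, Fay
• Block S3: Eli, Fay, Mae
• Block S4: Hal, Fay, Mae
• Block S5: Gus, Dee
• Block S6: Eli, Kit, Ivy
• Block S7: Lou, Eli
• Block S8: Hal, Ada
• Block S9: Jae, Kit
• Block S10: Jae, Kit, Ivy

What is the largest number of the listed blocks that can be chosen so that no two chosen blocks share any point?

S5, S7, S8, S10 are pairwise disjoint (S5={Gus,Dee}; S7={Lou,Eli}; S8={Hal,Ada}; S10={Jae,Kit,Ivy}).
Every remaining block overlaps one of these, and no 5 of the listed blocks are pairwise disjoint, so 4 is the maximum.

4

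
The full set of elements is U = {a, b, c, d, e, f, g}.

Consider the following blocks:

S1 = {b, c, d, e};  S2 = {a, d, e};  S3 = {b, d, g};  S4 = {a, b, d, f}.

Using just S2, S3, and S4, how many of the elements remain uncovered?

Union of S2, S3, S4 = {a, b, d, e, f, g}.
Not covered: c — 1 element.

1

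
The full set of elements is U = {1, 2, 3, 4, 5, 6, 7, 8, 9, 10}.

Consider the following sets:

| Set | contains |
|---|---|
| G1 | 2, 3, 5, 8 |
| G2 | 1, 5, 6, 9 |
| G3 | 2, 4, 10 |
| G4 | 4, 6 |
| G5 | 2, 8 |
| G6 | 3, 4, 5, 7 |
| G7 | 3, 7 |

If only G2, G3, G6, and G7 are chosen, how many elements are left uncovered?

Union of G2, G3, G6, G7 = {1, 2, 3, 4, 5, 6, 7, 9, 10}.
Not covered: 8 — 1 element.

1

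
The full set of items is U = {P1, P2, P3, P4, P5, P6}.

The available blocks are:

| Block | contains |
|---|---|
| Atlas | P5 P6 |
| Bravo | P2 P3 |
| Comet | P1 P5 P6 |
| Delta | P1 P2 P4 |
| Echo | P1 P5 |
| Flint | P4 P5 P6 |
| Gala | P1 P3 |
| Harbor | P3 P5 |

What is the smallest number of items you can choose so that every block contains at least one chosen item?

3

Take H = {P2, P3, P5}. Each listed block contains at least one of these, so H is a hitting set of size 3.
No choice of 2 items meets every block, so 3 is the minimum.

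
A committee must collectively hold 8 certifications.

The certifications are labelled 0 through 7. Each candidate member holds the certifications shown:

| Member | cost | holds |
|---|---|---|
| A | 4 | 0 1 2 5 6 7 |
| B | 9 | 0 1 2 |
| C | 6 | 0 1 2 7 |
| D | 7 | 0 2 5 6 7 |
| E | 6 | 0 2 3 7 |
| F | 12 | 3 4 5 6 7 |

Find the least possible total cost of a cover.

A, F together cover every certification (A ∪ F = {0, 1, 2, 3, 4, 5, 6, 7}); total cost 4 + 12 = 16.
The greedy pick A, E, F costs 22; no covering selection beats 16.

16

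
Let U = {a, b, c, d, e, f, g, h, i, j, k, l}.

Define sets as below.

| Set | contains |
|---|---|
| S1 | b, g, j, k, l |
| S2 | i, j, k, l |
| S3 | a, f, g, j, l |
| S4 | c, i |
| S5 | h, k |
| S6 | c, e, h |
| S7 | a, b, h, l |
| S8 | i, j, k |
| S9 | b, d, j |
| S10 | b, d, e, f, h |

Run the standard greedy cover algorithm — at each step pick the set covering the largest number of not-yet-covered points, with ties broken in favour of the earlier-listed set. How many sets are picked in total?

4

Greedy: pick S1 (covers 5 new) → pick S10 (covers 4 new) → pick S4 (covers 2 new) → pick S3 (covers 1 new). Total picks: 4.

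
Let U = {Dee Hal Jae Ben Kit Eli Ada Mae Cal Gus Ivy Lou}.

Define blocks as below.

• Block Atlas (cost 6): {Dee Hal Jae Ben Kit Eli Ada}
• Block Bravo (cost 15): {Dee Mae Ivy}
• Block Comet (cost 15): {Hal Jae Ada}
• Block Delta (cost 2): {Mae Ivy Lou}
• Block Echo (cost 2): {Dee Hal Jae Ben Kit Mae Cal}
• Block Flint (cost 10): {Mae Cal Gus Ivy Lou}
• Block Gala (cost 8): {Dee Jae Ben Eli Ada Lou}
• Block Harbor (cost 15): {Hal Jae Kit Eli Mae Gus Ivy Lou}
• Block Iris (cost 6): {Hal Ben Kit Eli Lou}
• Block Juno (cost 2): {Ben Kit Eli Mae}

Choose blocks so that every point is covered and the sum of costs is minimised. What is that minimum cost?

Atlas, Flint together cover every point (Atlas ∪ Flint = {Dee, Hal, Jae, Ben, Kit, Eli, Ada, Mae, Cal, Gus, Ivy, Lou}); total cost 6 + 10 = 16.
The greedy pick Echo, Delta, Juno, Atlas, Flint costs 22; no covering selection beats 16.

16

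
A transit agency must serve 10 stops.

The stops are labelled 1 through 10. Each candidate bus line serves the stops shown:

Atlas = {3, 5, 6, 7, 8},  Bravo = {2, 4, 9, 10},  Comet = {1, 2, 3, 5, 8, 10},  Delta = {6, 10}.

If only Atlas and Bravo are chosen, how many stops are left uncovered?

Union of Atlas, Bravo = {2, 3, 4, 5, 6, 7, 8, 9, 10}.
Not covered: 1 — 1 stop.

1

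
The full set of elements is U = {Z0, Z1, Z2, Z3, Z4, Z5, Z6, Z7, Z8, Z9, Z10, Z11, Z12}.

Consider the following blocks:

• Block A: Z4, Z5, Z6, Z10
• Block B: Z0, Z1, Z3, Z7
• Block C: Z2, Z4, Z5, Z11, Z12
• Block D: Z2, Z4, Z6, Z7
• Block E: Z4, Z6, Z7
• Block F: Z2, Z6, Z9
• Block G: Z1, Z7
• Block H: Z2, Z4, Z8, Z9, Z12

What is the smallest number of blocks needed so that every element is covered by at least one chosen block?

4

Take {A, B, C, H}. Their union is {Z0, Z1, Z2, Z3, Z4, Z5, Z6, Z7, Z8, Z9, Z10, Z11, Z12}, which is all 13 elements.
Only A contains Z10, so A is forced; the remaining 9 elements need at least 3 more blocks (each remaining block adds at most 4) — so at least 4 blocks are needed, and 4 is optimal.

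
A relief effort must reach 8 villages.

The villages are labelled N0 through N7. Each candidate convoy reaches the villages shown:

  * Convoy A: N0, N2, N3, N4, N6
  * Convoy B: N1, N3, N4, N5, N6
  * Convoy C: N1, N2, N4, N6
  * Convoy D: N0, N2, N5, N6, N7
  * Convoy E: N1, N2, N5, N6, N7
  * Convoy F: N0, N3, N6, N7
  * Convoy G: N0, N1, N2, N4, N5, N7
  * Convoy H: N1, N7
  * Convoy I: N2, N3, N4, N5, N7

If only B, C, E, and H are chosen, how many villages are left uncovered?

Union of B, C, E, H = {N1, N2, N3, N4, N5, N6, N7}.
Not covered: N0 — 1 village.

1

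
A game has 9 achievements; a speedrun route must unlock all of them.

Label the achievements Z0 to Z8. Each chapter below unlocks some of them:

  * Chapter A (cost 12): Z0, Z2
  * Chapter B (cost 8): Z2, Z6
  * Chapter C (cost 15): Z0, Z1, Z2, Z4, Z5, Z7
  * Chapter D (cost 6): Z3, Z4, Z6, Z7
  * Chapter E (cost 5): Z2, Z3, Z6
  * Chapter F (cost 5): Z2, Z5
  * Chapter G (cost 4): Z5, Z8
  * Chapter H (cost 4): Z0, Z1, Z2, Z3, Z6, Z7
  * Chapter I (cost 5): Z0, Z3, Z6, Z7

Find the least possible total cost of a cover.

D, G, H together cover every achievement (D ∪ G ∪ H = {Z0, Z1, Z2, Z3, Z4, Z5, Z6, Z7, Z8}); total cost 6 + 4 + 4 = 14.
No covering selection has total cost below 14.

14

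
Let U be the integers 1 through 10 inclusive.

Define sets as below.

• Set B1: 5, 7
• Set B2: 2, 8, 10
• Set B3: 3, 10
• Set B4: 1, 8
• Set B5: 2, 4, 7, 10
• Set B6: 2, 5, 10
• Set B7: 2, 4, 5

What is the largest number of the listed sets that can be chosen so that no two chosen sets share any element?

3

B3, B4, B7 are pairwise disjoint (B3={3,10}; B4={1,8}; B7={2,4,5}).
Every remaining set overlaps one of these, and no 4 of the listed sets are pairwise disjoint, so 3 is the maximum.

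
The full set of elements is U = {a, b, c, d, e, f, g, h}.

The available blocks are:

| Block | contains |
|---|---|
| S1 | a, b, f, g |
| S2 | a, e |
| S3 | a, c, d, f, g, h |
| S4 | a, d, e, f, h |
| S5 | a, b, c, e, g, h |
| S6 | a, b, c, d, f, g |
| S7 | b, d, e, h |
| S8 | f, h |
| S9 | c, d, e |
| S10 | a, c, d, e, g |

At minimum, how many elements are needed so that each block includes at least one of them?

The 2 elements {e, f} hit every block.
The blocks S8, S9 are pairwise disjoint, so any hitting set needs a separate element for each — at least 2. Hence 2 is optimal.

2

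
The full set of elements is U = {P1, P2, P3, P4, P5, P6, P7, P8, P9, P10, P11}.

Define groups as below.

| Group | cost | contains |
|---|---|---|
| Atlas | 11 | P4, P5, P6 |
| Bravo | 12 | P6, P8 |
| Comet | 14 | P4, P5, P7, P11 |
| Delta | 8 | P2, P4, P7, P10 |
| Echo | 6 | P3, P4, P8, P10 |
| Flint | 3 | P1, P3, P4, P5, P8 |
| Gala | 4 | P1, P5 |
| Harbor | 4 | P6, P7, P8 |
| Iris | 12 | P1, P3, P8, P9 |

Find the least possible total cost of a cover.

Comet, Delta, Harbor, Iris together cover every element (Comet ∪ Delta ∪ Harbor ∪ Iris = {P1, P2, P3, P4, P5, P6, P7, P8, P9, P10, P11}); total cost 14 + 8 + 4 + 12 = 38.
The greedy pick Flint, Harbor, Delta, Iris, Comet costs 41; no covering selection beats 38.

38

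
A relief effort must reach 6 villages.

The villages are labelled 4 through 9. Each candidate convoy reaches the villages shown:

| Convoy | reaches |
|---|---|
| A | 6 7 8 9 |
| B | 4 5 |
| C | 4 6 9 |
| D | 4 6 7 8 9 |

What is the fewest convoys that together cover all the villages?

2

Take {B, D}. Their union is {4, 5, 6, 7, 8, 9}, which is all 6 villages.
No single convoy has all 6 villages (the largest, D, has 5), so 2 is optimal.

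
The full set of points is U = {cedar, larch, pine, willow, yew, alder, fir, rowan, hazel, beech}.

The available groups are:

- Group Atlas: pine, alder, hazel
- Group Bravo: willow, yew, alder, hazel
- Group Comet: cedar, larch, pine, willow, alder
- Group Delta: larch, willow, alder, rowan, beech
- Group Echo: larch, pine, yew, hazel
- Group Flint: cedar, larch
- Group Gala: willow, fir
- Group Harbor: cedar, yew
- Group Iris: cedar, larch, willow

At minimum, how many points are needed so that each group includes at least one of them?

H = {cedar, pine, willow} meets every group (each contains at least one member of H), and |H| = 3.
The groups Atlas, Gala, Harbor are pairwise disjoint, so any hitting set needs a separate point for each — at least 3. Hence 3 is optimal.

3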